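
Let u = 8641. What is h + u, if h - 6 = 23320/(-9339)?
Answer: 7339183/849 ≈ 8644.5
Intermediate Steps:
h = 2974/849 (h = 6 + 23320/(-9339) = 6 + 23320*(-1/9339) = 6 - 2120/849 = 2974/849 ≈ 3.5029)
h + u = 2974/849 + 8641 = 7339183/849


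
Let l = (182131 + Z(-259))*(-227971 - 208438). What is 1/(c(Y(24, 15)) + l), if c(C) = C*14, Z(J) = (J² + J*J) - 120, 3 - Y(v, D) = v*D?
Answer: -1/137980747755 ≈ -7.2474e-12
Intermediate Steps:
Y(v, D) = 3 - D*v (Y(v, D) = 3 - v*D = 3 - D*v)
Z(J) = -120 + 2*J² (Z(J) = (J² + J²) - 120 = 2*J² - 120 = -120 + 2*J²)
c(C) = 14*C
l = -137980742757 (l = (182131 + (-120 + 2*(-259)²))*(-227971 - 208438) = (182131 + (-120 + 2*67081))*(-436409) = (182131 + (-120 + 134162))*(-436409) = (182131 + 134042)*(-436409) = 316173*(-436409) = -137980742757)
1/(c(Y(24, 15)) + l) = 1/(14*(3 - 1*15*24) - 137980742757) = 1/(14*(3 - 360) - 137980742757) = 1/(14*(-357) - 137980742757) = 1/(-4998 - 137980742757) = 1/(-137980747755) = -1/137980747755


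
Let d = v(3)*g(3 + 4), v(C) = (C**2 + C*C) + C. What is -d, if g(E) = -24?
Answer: 504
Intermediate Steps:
v(C) = C + 2*C**2 (v(C) = (C**2 + C**2) + C = 2*C**2 + C = C + 2*C**2)
d = -504 (d = (3*(1 + 2*3))*(-24) = (3*(1 + 6))*(-24) = (3*7)*(-24) = 21*(-24) = -504)
-d = -1*(-504) = 504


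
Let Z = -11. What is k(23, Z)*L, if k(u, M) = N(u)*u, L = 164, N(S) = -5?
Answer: -18860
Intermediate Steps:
k(u, M) = -5*u
k(23, Z)*L = -5*23*164 = -115*164 = -18860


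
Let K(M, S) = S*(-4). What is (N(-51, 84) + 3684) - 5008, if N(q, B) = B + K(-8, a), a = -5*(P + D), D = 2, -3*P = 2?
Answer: -3640/3 ≈ -1213.3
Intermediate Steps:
P = -⅔ (P = -⅓*2 = -⅔ ≈ -0.66667)
a = -20/3 (a = -5*(-⅔ + 2) = -5*4/3 = -20/3 ≈ -6.6667)
K(M, S) = -4*S
N(q, B) = 80/3 + B (N(q, B) = B - 4*(-20/3) = B + 80/3 = 80/3 + B)
(N(-51, 84) + 3684) - 5008 = ((80/3 + 84) + 3684) - 5008 = (332/3 + 3684) - 5008 = 11384/3 - 5008 = -3640/3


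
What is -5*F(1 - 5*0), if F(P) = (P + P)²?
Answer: -20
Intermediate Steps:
F(P) = 4*P² (F(P) = (2*P)² = 4*P²)
-5*F(1 - 5*0) = -20*(1 - 5*0)² = -20*(1 + 0)² = -20*1² = -20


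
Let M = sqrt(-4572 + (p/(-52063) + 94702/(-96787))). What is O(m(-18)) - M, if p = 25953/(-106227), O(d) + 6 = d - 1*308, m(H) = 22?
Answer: -292 - I*sqrt(1203188147717265104126506652865)/16220610469239 ≈ -292.0 - 67.624*I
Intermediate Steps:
O(d) = -314 + d (O(d) = -6 + (d - 1*308) = -6 + (d - 308) = -6 + (-308 + d) = -314 + d)
p = -8651/35409 (p = 25953*(-1/106227) = -8651/35409 ≈ -0.24432)
M = I*sqrt(1203188147717265104126506652865)/16220610469239 (M = sqrt(-4572 + (-8651/35409/(-52063) + 94702/(-96787))) = sqrt(-4572 + (-8651/35409*(-1/52063) + 94702*(-1/96787))) = sqrt(-4572 + (8651/1843498767 - 94702/96787)) = sqrt(-4572 - 174582182928097/178426715161629) = sqrt(-815941523901895885/178426715161629) = I*sqrt(1203188147717265104126506652865)/16220610469239 ≈ 67.624*I)
O(m(-18)) - M = (-314 + 22) - I*sqrt(1203188147717265104126506652865)/16220610469239 = -292 - I*sqrt(1203188147717265104126506652865)/16220610469239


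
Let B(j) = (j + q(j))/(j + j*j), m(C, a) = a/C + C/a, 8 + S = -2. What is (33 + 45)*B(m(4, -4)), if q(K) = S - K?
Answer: -390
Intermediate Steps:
S = -10 (S = -8 - 2 = -10)
m(C, a) = C/a + a/C
q(K) = -10 - K
B(j) = -10/(j + j**2) (B(j) = (j + (-10 - j))/(j + j*j) = -10/(j + j**2))
(33 + 45)*B(m(4, -4)) = (33 + 45)*(-10/((4/(-4) - 4/4)*(1 + (4/(-4) - 4/4)))) = 78*(-10/((4*(-1/4) - 4*1/4)*(1 + (4*(-1/4) - 4*1/4)))) = 78*(-10/((-1 - 1)*(1 + (-1 - 1)))) = 78*(-10/(-2*(1 - 2))) = 78*(-10*(-1/2)/(-1)) = 78*(-10*(-1/2)*(-1)) = 78*(-5) = -390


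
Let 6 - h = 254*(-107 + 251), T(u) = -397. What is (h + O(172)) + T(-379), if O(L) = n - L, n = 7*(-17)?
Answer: -37258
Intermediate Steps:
n = -119
h = -36570 (h = 6 - 254*(-107 + 251) = 6 - 254*144 = 6 - 1*36576 = 6 - 36576 = -36570)
O(L) = -119 - L
(h + O(172)) + T(-379) = (-36570 + (-119 - 1*172)) - 397 = (-36570 + (-119 - 172)) - 397 = (-36570 - 291) - 397 = -36861 - 397 = -37258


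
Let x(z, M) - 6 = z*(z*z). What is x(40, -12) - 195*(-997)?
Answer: 258421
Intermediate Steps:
x(z, M) = 6 + z**3 (x(z, M) = 6 + z*(z*z) = 6 + z*z**2 = 6 + z**3)
x(40, -12) - 195*(-997) = (6 + 40**3) - 195*(-997) = (6 + 64000) + 194415 = 64006 + 194415 = 258421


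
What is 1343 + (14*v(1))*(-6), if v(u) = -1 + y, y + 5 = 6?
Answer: 1343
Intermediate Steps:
y = 1 (y = -5 + 6 = 1)
v(u) = 0 (v(u) = -1 + 1 = 0)
1343 + (14*v(1))*(-6) = 1343 + (14*0)*(-6) = 1343 + 0*(-6) = 1343 + 0 = 1343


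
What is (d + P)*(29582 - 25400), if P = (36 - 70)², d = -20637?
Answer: -81469542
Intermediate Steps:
P = 1156 (P = (-34)² = 1156)
(d + P)*(29582 - 25400) = (-20637 + 1156)*(29582 - 25400) = -19481*4182 = -81469542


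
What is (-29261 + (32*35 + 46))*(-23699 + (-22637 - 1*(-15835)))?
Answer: 856925595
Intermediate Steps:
(-29261 + (32*35 + 46))*(-23699 + (-22637 - 1*(-15835))) = (-29261 + (1120 + 46))*(-23699 + (-22637 + 15835)) = (-29261 + 1166)*(-23699 - 6802) = -28095*(-30501) = 856925595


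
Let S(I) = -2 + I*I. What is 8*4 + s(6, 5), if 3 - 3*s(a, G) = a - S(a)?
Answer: 127/3 ≈ 42.333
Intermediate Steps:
S(I) = -2 + I²
s(a, G) = ⅓ - a/3 + a²/3 (s(a, G) = 1 - (a - (-2 + a²))/3 = 1 - (a + (2 - a²))/3 = 1 - (2 + a - a²)/3 = 1 + (-⅔ - a/3 + a²/3) = ⅓ - a/3 + a²/3)
8*4 + s(6, 5) = 8*4 + (⅓ - ⅓*6 + (⅓)*6²) = 32 + (⅓ - 2 + (⅓)*36) = 32 + (⅓ - 2 + 12) = 32 + 31/3 = 127/3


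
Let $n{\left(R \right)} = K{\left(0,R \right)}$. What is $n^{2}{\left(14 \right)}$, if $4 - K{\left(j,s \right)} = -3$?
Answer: $49$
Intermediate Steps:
$K{\left(j,s \right)} = 7$ ($K{\left(j,s \right)} = 4 - -3 = 4 + 3 = 7$)
$n{\left(R \right)} = 7$
$n^{2}{\left(14 \right)} = 7^{2} = 49$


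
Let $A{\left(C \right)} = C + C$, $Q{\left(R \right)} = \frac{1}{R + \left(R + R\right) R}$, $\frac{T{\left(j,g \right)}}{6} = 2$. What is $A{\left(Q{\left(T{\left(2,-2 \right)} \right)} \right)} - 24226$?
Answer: $- \frac{3633899}{150} \approx -24226.0$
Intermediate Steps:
$T{\left(j,g \right)} = 12$ ($T{\left(j,g \right)} = 6 \cdot 2 = 12$)
$Q{\left(R \right)} = \frac{1}{R + 2 R^{2}}$ ($Q{\left(R \right)} = \frac{1}{R + 2 R R} = \frac{1}{R + 2 R^{2}}$)
$A{\left(C \right)} = 2 C$
$A{\left(Q{\left(T{\left(2,-2 \right)} \right)} \right)} - 24226 = 2 \frac{1}{12 \left(1 + 2 \cdot 12\right)} - 24226 = 2 \frac{1}{12 \left(1 + 24\right)} - 24226 = 2 \frac{1}{12 \cdot 25} - 24226 = 2 \cdot \frac{1}{12} \cdot \frac{1}{25} - 24226 = 2 \cdot \frac{1}{300} - 24226 = \frac{1}{150} - 24226 = - \frac{3633899}{150}$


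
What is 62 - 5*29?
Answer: -83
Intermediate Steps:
62 - 5*29 = 62 - 145 = -83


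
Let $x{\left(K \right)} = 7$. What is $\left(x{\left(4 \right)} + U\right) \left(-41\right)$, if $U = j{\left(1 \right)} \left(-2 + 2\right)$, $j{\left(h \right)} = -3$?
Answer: $-287$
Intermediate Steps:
$U = 0$ ($U = - 3 \left(-2 + 2\right) = \left(-3\right) 0 = 0$)
$\left(x{\left(4 \right)} + U\right) \left(-41\right) = \left(7 + 0\right) \left(-41\right) = 7 \left(-41\right) = -287$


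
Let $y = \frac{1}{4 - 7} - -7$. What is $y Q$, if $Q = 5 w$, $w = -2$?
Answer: $- \frac{200}{3} \approx -66.667$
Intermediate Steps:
$Q = -10$ ($Q = 5 \left(-2\right) = -10$)
$y = \frac{20}{3}$ ($y = \frac{1}{-3} + 7 = - \frac{1}{3} + 7 = \frac{20}{3} \approx 6.6667$)
$y Q = \frac{20}{3} \left(-10\right) = - \frac{200}{3}$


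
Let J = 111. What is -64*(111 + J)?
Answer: -14208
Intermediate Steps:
-64*(111 + J) = -64*(111 + 111) = -64*222 = -14208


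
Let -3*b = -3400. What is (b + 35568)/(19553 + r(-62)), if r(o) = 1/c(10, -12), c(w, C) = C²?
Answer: 5284992/2815633 ≈ 1.8770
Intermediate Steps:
b = 3400/3 (b = -⅓*(-3400) = 3400/3 ≈ 1133.3)
r(o) = 1/144 (r(o) = 1/((-12)²) = 1/144)
(b + 35568)/(19553 + r(-62)) = (3400/3 + 35568)/(19553 + 1/144) = 110104/(3*(2815633/144)) = (110104/3)*(144/2815633) = 5284992/2815633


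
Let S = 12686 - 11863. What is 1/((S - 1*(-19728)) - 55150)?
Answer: -1/34599 ≈ -2.8903e-5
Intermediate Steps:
S = 823
1/((S - 1*(-19728)) - 55150) = 1/((823 - 1*(-19728)) - 55150) = 1/((823 + 19728) - 55150) = 1/(20551 - 55150) = 1/(-34599) = -1/34599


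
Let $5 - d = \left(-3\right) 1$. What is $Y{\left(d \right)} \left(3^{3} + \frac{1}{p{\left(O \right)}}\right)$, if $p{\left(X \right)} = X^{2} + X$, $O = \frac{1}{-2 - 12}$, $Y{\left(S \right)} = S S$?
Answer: $\frac{9920}{13} \approx 763.08$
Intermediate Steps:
$d = 8$ ($d = 5 - \left(-3\right) 1 = 5 - -3 = 5 + 3 = 8$)
$Y{\left(S \right)} = S^{2}$
$O = - \frac{1}{14}$ ($O = \frac{1}{-14} = - \frac{1}{14} \approx -0.071429$)
$p{\left(X \right)} = X + X^{2}$
$Y{\left(d \right)} \left(3^{3} + \frac{1}{p{\left(O \right)}}\right) = 8^{2} \left(3^{3} + \frac{1}{\left(- \frac{1}{14}\right) \left(1 - \frac{1}{14}\right)}\right) = 64 \left(27 + \frac{1}{\left(- \frac{1}{14}\right) \frac{13}{14}}\right) = 64 \left(27 + \frac{1}{- \frac{13}{196}}\right) = 64 \left(27 - \frac{196}{13}\right) = 64 \cdot \frac{155}{13} = \frac{9920}{13}$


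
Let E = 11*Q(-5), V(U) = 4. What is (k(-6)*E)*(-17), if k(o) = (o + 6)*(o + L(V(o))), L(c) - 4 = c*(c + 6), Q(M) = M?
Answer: 0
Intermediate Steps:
E = -55 (E = 11*(-5) = -55)
L(c) = 4 + c*(6 + c) (L(c) = 4 + c*(c + 6) = 4 + c*(6 + c))
k(o) = (6 + o)*(44 + o) (k(o) = (o + 6)*(o + (4 + 4**2 + 6*4)) = (6 + o)*(o + (4 + 16 + 24)) = (6 + o)*(o + 44) = (6 + o)*(44 + o))
(k(-6)*E)*(-17) = ((264 + (-6)**2 + 50*(-6))*(-55))*(-17) = ((264 + 36 - 300)*(-55))*(-17) = (0*(-55))*(-17) = 0*(-17) = 0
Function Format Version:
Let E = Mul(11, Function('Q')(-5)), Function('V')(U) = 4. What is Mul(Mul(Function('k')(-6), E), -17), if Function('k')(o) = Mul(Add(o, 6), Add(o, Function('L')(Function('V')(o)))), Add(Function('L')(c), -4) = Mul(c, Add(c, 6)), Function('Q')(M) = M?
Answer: 0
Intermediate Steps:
E = -55 (E = Mul(11, -5) = -55)
Function('L')(c) = Add(4, Mul(c, Add(6, c))) (Function('L')(c) = Add(4, Mul(c, Add(c, 6))) = Add(4, Mul(c, Add(6, c))))
Function('k')(o) = Mul(Add(6, o), Add(44, o)) (Function('k')(o) = Mul(Add(o, 6), Add(o, Add(4, Pow(4, 2), Mul(6, 4)))) = Mul(Add(6, o), Add(o, Add(4, 16, 24))) = Mul(Add(6, o), Add(o, 44)) = Mul(Add(6, o), Add(44, o)))
Mul(Mul(Function('k')(-6), E), -17) = Mul(Mul(Add(264, Pow(-6, 2), Mul(50, -6)), -55), -17) = Mul(Mul(Add(264, 36, -300), -55), -17) = Mul(Mul(0, -55), -17) = Mul(0, -17) = 0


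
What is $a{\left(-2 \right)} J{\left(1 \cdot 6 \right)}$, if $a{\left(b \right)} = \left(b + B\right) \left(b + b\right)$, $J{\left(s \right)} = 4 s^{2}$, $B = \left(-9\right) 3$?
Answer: $16704$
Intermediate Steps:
$B = -27$
$a{\left(b \right)} = 2 b \left(-27 + b\right)$ ($a{\left(b \right)} = \left(b - 27\right) \left(b + b\right) = \left(-27 + b\right) 2 b = 2 b \left(-27 + b\right)$)
$a{\left(-2 \right)} J{\left(1 \cdot 6 \right)} = 2 \left(-2\right) \left(-27 - 2\right) 4 \left(1 \cdot 6\right)^{2} = 2 \left(-2\right) \left(-29\right) 4 \cdot 6^{2} = 116 \cdot 4 \cdot 36 = 116 \cdot 144 = 16704$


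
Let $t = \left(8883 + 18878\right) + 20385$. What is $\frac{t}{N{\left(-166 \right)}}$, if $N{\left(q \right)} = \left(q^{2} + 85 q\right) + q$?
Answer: $\frac{24073}{6640} \approx 3.6255$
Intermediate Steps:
$N{\left(q \right)} = q^{2} + 86 q$
$t = 48146$ ($t = 27761 + 20385 = 48146$)
$\frac{t}{N{\left(-166 \right)}} = \frac{48146}{\left(-166\right) \left(86 - 166\right)} = \frac{48146}{\left(-166\right) \left(-80\right)} = \frac{48146}{13280} = 48146 \cdot \frac{1}{13280} = \frac{24073}{6640}$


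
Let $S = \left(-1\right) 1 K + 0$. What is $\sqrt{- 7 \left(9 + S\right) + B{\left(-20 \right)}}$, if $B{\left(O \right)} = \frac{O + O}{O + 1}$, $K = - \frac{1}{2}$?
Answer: $\frac{i \sqrt{92986}}{38} \approx 8.0246 i$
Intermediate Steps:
$K = - \frac{1}{2}$ ($K = \left(-1\right) \frac{1}{2} = - \frac{1}{2} \approx -0.5$)
$S = \frac{1}{2}$ ($S = \left(-1\right) 1 \left(- \frac{1}{2}\right) + 0 = \left(-1\right) \left(- \frac{1}{2}\right) + 0 = \frac{1}{2} + 0 = \frac{1}{2} \approx 0.5$)
$B{\left(O \right)} = \frac{2 O}{1 + O}$
$\sqrt{- 7 \left(9 + S\right) + B{\left(-20 \right)}} = \sqrt{- 7 \left(9 + \frac{1}{2}\right) + 2 \left(-20\right) \frac{1}{1 - 20}} = \sqrt{\left(-7\right) \frac{19}{2} + 2 \left(-20\right) \frac{1}{-19}} = \sqrt{- \frac{133}{2} + 2 \left(-20\right) \left(- \frac{1}{19}\right)} = \sqrt{- \frac{133}{2} + \frac{40}{19}} = \sqrt{- \frac{2447}{38}} = \frac{i \sqrt{92986}}{38}$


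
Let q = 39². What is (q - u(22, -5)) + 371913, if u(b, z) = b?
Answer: 373412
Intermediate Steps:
q = 1521
(q - u(22, -5)) + 371913 = (1521 - 1*22) + 371913 = (1521 - 22) + 371913 = 1499 + 371913 = 373412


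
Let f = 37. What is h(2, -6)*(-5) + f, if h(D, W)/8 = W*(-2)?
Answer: -443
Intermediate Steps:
h(D, W) = -16*W (h(D, W) = 8*(W*(-2)) = 8*(-2*W) = -16*W)
h(2, -6)*(-5) + f = -16*(-6)*(-5) + 37 = 96*(-5) + 37 = -480 + 37 = -443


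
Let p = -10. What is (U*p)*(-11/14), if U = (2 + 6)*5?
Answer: 2200/7 ≈ 314.29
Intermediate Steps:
U = 40 (U = 8*5 = 40)
(U*p)*(-11/14) = (40*(-10))*(-11/14) = -(-4400)/14 = -400*(-11/14) = 2200/7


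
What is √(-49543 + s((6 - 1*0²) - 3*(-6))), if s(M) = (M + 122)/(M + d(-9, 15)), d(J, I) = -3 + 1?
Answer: 10*I*√59939/11 ≈ 222.57*I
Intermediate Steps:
d(J, I) = -2
s(M) = (122 + M)/(-2 + M) (s(M) = (M + 122)/(M - 2) = (122 + M)/(-2 + M))
√(-49543 + s((6 - 1*0²) - 3*(-6))) = √(-49543 + (122 + ((6 - 1*0²) - 3*(-6)))/(-2 + ((6 - 1*0²) - 3*(-6)))) = √(-49543 + (122 + ((6 - 1*0) + 18))/(-2 + ((6 - 1*0) + 18))) = √(-49543 + (122 + ((6 + 0) + 18))/(-2 + ((6 + 0) + 18))) = √(-49543 + (122 + (6 + 18))/(-2 + (6 + 18))) = √(-49543 + (122 + 24)/(-2 + 24)) = √(-49543 + 146/22) = √(-49543 + (1/22)*146) = √(-49543 + 73/11) = √(-544900/11) = 10*I*√59939/11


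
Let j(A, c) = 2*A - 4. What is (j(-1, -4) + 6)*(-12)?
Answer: 0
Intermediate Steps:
j(A, c) = -4 + 2*A
(j(-1, -4) + 6)*(-12) = ((-4 + 2*(-1)) + 6)*(-12) = ((-4 - 2) + 6)*(-12) = (-6 + 6)*(-12) = 0*(-12) = 0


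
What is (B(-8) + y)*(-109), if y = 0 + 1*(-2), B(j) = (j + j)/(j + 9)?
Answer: 1962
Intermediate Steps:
B(j) = 2*j/(9 + j) (B(j) = (2*j)/(9 + j) = 2*j/(9 + j))
y = -2 (y = 0 - 2 = -2)
(B(-8) + y)*(-109) = (2*(-8)/(9 - 8) - 2)*(-109) = (2*(-8)/1 - 2)*(-109) = (2*(-8)*1 - 2)*(-109) = (-16 - 2)*(-109) = -18*(-109) = 1962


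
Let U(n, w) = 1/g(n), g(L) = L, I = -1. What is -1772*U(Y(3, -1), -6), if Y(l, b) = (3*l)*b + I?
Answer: 886/5 ≈ 177.20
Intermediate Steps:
Y(l, b) = -1 + 3*b*l (Y(l, b) = (3*l)*b - 1 = 3*b*l - 1 = -1 + 3*b*l)
U(n, w) = 1/n
-1772*U(Y(3, -1), -6) = -1772/(-1 + 3*(-1)*3) = -1772/(-1 - 9) = -1772/(-10) = -1772*(-1/10) = 886/5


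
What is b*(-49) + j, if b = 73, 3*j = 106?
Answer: -10625/3 ≈ -3541.7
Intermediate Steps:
j = 106/3 (j = (⅓)*106 = 106/3 ≈ 35.333)
b*(-49) + j = 73*(-49) + 106/3 = -3577 + 106/3 = -10625/3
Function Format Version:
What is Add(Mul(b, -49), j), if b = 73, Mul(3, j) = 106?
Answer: Rational(-10625, 3) ≈ -3541.7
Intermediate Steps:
j = Rational(106, 3) (j = Mul(Rational(1, 3), 106) = Rational(106, 3) ≈ 35.333)
Add(Mul(b, -49), j) = Add(Mul(73, -49), Rational(106, 3)) = Add(-3577, Rational(106, 3)) = Rational(-10625, 3)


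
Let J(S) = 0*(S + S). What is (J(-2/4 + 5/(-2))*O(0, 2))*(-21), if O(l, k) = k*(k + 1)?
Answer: 0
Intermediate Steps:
J(S) = 0 (J(S) = 0*(2*S) = 0)
O(l, k) = k*(1 + k)
(J(-2/4 + 5/(-2))*O(0, 2))*(-21) = (0*(2*(1 + 2)))*(-21) = (0*(2*3))*(-21) = (0*6)*(-21) = 0*(-21) = 0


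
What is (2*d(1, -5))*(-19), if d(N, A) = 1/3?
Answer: -38/3 ≈ -12.667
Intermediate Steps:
d(N, A) = 1/3
(2*d(1, -5))*(-19) = (2*(1/3))*(-19) = (2/3)*(-19) = -38/3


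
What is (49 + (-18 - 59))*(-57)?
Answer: 1596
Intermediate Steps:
(49 + (-18 - 59))*(-57) = (49 - 77)*(-57) = -28*(-57) = 1596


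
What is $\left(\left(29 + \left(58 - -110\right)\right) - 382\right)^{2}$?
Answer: $34225$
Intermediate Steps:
$\left(\left(29 + \left(58 - -110\right)\right) - 382\right)^{2} = \left(\left(29 + \left(58 + 110\right)\right) - 382\right)^{2} = \left(\left(29 + 168\right) - 382\right)^{2} = \left(197 - 382\right)^{2} = \left(-185\right)^{2} = 34225$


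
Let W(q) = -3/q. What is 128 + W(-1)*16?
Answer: 176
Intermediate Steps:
128 + W(-1)*16 = 128 - 3/(-1)*16 = 128 - 3*(-1)*16 = 128 + 3*16 = 128 + 48 = 176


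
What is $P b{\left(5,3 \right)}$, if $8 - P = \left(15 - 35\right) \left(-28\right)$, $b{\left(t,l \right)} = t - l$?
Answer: $-1104$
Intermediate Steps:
$P = -552$ ($P = 8 - \left(15 - 35\right) \left(-28\right) = 8 - \left(-20\right) \left(-28\right) = 8 - 560 = -552$)
$P b{\left(5,3 \right)} = - 552 \left(5 - 3\right) = \left(-552\right) 2 = -1104$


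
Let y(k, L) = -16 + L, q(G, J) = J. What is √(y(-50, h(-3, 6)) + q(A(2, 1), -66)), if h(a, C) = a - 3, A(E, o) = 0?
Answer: 2*I*√22 ≈ 9.3808*I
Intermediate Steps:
h(a, C) = -3 + a
√(y(-50, h(-3, 6)) + q(A(2, 1), -66)) = √((-16 + (-3 - 3)) - 66) = √((-16 - 6) - 66) = √(-22 - 66) = √(-88) = 2*I*√22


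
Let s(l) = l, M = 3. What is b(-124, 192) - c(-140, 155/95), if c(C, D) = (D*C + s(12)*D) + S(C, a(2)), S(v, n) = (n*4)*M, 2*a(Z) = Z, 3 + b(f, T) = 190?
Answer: 7293/19 ≈ 383.84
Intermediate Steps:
b(f, T) = 187 (b(f, T) = -3 + 190 = 187)
a(Z) = Z/2
S(v, n) = 12*n (S(v, n) = (n*4)*3 = (4*n)*3 = 12*n)
c(C, D) = 12 + 12*D + C*D (c(C, D) = (D*C + 12*D) + 12*((1/2)*2) = (C*D + 12*D) + 12*1 = (12*D + C*D) + 12 = 12 + 12*D + C*D)
b(-124, 192) - c(-140, 155/95) = 187 - (12 + 12*(155/95) - 21700/95) = 187 - (12 + 12*(155*(1/95)) - 21700/95) = 187 - (12 + 12*(31/19) - 140*31/19) = 187 - (12 + 372/19 - 4340/19) = 187 - 1*(-3740/19) = 187 + 3740/19 = 7293/19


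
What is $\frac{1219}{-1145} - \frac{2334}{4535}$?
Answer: $- \frac{1640119}{1038515} \approx -1.5793$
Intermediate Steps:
$\frac{1219}{-1145} - \frac{2334}{4535} = 1219 \left(- \frac{1}{1145}\right) - \frac{2334}{4535} = - \frac{1219}{1145} - \frac{2334}{4535} = - \frac{1640119}{1038515}$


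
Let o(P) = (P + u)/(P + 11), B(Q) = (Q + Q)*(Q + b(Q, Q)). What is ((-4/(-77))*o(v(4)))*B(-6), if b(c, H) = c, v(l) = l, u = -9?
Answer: -192/77 ≈ -2.4935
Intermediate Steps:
B(Q) = 4*Q² (B(Q) = (Q + Q)*(Q + Q) = (2*Q)*(2*Q) = 4*Q²)
o(P) = (-9 + P)/(11 + P) (o(P) = (P - 9)/(P + 11) = (-9 + P)/(11 + P))
((-4/(-77))*o(v(4)))*B(-6) = ((-4/(-77))*((-9 + 4)/(11 + 4)))*(4*(-6)²) = ((-4*(-1/77))*(-5/15))*(4*36) = (4*((1/15)*(-5))/77)*144 = ((4/77)*(-⅓))*144 = -4/231*144 = -192/77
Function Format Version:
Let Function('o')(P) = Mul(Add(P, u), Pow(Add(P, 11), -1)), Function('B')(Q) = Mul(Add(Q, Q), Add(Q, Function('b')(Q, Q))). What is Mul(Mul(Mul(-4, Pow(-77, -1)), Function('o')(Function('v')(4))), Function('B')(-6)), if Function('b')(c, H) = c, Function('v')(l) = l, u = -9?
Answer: Rational(-192, 77) ≈ -2.4935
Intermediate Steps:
Function('B')(Q) = Mul(4, Pow(Q, 2)) (Function('B')(Q) = Mul(Add(Q, Q), Add(Q, Q)) = Mul(Mul(2, Q), Mul(2, Q)) = Mul(4, Pow(Q, 2)))
Function('o')(P) = Mul(Pow(Add(11, P), -1), Add(-9, P)) (Function('o')(P) = Mul(Add(P, -9), Pow(Add(P, 11), -1)) = Mul(Add(-9, P), Pow(Add(11, P), -1)) = Mul(Pow(Add(11, P), -1), Add(-9, P)))
Mul(Mul(Mul(-4, Pow(-77, -1)), Function('o')(Function('v')(4))), Function('B')(-6)) = Mul(Mul(Mul(-4, Pow(-77, -1)), Mul(Pow(Add(11, 4), -1), Add(-9, 4))), Mul(4, Pow(-6, 2))) = Mul(Mul(Mul(-4, Rational(-1, 77)), Mul(Pow(15, -1), -5)), Mul(4, 36)) = Mul(Mul(Rational(4, 77), Mul(Rational(1, 15), -5)), 144) = Mul(Mul(Rational(4, 77), Rational(-1, 3)), 144) = Mul(Rational(-4, 231), 144) = Rational(-192, 77)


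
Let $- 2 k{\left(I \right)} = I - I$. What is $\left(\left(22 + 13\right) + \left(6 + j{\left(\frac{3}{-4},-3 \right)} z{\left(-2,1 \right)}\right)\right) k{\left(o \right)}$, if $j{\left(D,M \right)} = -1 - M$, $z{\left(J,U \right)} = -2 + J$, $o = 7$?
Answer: $0$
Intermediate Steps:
$k{\left(I \right)} = 0$ ($k{\left(I \right)} = - \frac{I - I}{2} = \left(- \frac{1}{2}\right) 0 = 0$)
$\left(\left(22 + 13\right) + \left(6 + j{\left(\frac{3}{-4},-3 \right)} z{\left(-2,1 \right)}\right)\right) k{\left(o \right)} = \left(\left(22 + 13\right) + \left(6 + \left(-1 - -3\right) \left(-2 - 2\right)\right)\right) 0 = \left(35 + \left(6 + \left(-1 + 3\right) \left(-4\right)\right)\right) 0 = \left(35 + \left(6 + 2 \left(-4\right)\right)\right) 0 = \left(35 + \left(6 - 8\right)\right) 0 = \left(35 - 2\right) 0 = 33 \cdot 0 = 0$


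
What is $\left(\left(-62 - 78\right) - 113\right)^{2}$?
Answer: $64009$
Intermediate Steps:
$\left(\left(-62 - 78\right) - 113\right)^{2} = \left(-140 - 113\right)^{2} = \left(-253\right)^{2} = 64009$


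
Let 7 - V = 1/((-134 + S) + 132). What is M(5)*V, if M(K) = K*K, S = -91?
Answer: 16300/93 ≈ 175.27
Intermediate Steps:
V = 652/93 (V = 7 - 1/((-134 - 91) + 132) = 7 - 1/(-225 + 132) = 7 - 1/(-93) = 7 - 1*(-1/93) = 7 + 1/93 = 652/93 ≈ 7.0107)
M(K) = K²
M(5)*V = 5²*(652/93) = 25*(652/93) = 16300/93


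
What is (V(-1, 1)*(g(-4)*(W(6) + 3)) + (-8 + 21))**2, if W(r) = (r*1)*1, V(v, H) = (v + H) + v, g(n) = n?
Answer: 2401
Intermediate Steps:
V(v, H) = H + 2*v (V(v, H) = (H + v) + v = H + 2*v)
W(r) = r (W(r) = r*1 = r)
(V(-1, 1)*(g(-4)*(W(6) + 3)) + (-8 + 21))**2 = ((1 + 2*(-1))*(-4*(6 + 3)) + (-8 + 21))**2 = ((1 - 2)*(-4*9) + 13)**2 = (-1*(-36) + 13)**2 = (36 + 13)**2 = 49**2 = 2401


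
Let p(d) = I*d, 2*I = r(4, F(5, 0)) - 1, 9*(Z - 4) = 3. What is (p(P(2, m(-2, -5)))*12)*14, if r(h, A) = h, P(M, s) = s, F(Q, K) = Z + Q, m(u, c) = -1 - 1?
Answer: -504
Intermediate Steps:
Z = 13/3 (Z = 4 + (⅑)*3 = 4 + ⅓ = 13/3 ≈ 4.3333)
m(u, c) = -2
F(Q, K) = 13/3 + Q
I = 3/2 (I = (4 - 1)/2 = (½)*3 = 3/2 ≈ 1.5000)
p(d) = 3*d/2
(p(P(2, m(-2, -5)))*12)*14 = (((3/2)*(-2))*12)*14 = -3*12*14 = -36*14 = -504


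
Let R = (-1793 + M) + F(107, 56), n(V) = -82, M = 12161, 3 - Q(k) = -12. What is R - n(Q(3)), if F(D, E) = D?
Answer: 10557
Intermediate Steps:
Q(k) = 15 (Q(k) = 3 - 1*(-12) = 3 + 12 = 15)
R = 10475 (R = (-1793 + 12161) + 107 = 10368 + 107 = 10475)
R - n(Q(3)) = 10475 - 1*(-82) = 10475 + 82 = 10557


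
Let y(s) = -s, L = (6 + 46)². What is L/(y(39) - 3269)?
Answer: -676/827 ≈ -0.81741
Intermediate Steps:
L = 2704 (L = 52² = 2704)
L/(y(39) - 3269) = 2704/(-1*39 - 3269) = 2704/(-39 - 3269) = 2704/(-3308) = 2704*(-1/3308) = -676/827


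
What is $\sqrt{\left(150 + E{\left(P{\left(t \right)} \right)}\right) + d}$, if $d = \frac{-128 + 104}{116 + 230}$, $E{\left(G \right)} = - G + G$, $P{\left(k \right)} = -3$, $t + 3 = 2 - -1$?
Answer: $\frac{3 \sqrt{498586}}{173} \approx 12.245$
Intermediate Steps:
$t = 0$ ($t = -3 + \left(2 - -1\right) = -3 + \left(2 + 1\right) = -3 + 3 = 0$)
$E{\left(G \right)} = 0$
$d = - \frac{12}{173}$ ($d = - \frac{24}{346} = \left(-24\right) \frac{1}{346} = - \frac{12}{173} \approx -0.069364$)
$\sqrt{\left(150 + E{\left(P{\left(t \right)} \right)}\right) + d} = \sqrt{\left(150 + 0\right) - \frac{12}{173}} = \sqrt{150 - \frac{12}{173}} = \sqrt{\frac{25938}{173}} = \frac{3 \sqrt{498586}}{173}$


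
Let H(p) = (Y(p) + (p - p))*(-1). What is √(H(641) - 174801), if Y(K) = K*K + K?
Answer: 3*I*√65147 ≈ 765.72*I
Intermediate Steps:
Y(K) = K + K² (Y(K) = K² + K = K + K²)
H(p) = -p*(1 + p) (H(p) = (p*(1 + p) + (p - p))*(-1) = (p*(1 + p) + 0)*(-1) = (p*(1 + p))*(-1) = -p*(1 + p))
√(H(641) - 174801) = √(-1*641*(1 + 641) - 174801) = √(-1*641*642 - 174801) = √(-411522 - 174801) = √(-586323) = 3*I*√65147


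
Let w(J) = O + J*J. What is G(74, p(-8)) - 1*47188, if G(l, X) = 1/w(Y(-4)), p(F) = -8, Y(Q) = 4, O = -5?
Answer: -519067/11 ≈ -47188.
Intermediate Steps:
w(J) = -5 + J**2 (w(J) = -5 + J*J = -5 + J**2)
G(l, X) = 1/11 (G(l, X) = 1/(-5 + 4**2) = 1/(-5 + 16) = 1/11)
G(74, p(-8)) - 1*47188 = 1/11 - 1*47188 = 1/11 - 47188 = -519067/11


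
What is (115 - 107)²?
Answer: 64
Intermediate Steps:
(115 - 107)² = 8² = 64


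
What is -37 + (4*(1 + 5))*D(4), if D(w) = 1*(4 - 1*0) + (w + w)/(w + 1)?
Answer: 487/5 ≈ 97.400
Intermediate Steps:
D(w) = 4 + 2*w/(1 + w) (D(w) = 1*(4 + 0) + (2*w)/(1 + w) = 1*4 + 2*w/(1 + w) = 4 + 2*w/(1 + w))
-37 + (4*(1 + 5))*D(4) = -37 + (4*(1 + 5))*(2*(2 + 3*4)/(1 + 4)) = -37 + (4*6)*(2*(2 + 12)/5) = -37 + 24*(2*(1/5)*14) = -37 + 24*(28/5) = -37 + 672/5 = 487/5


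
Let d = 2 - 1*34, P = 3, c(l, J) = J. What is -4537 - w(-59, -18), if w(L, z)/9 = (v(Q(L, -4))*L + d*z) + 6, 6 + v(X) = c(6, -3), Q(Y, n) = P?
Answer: -14554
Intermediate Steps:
Q(Y, n) = 3
v(X) = -9 (v(X) = -6 - 3 = -9)
d = -32 (d = 2 - 34 = -32)
w(L, z) = 54 - 288*z - 81*L (w(L, z) = 9*((-9*L - 32*z) + 6) = 9*((-32*z - 9*L) + 6) = 9*(6 - 32*z - 9*L) = 54 - 288*z - 81*L)
-4537 - w(-59, -18) = -4537 - (54 - 288*(-18) - 81*(-59)) = -4537 - (54 + 5184 + 4779) = -4537 - 1*10017 = -4537 - 10017 = -14554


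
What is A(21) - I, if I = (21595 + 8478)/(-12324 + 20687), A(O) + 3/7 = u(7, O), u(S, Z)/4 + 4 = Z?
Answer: 3745188/58541 ≈ 63.975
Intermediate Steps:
u(S, Z) = -16 + 4*Z
A(O) = -115/7 + 4*O (A(O) = -3/7 + (-16 + 4*O) = -115/7 + 4*O)
I = 30073/8363 ≈ 3.5960
A(21) - I = (-115/7 + 4*21) - 1*30073/8363 = (-115/7 + 84) - 30073/8363 = 473/7 - 30073/8363 = 3745188/58541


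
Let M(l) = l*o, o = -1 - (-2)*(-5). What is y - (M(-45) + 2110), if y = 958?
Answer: -1647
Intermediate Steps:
o = -11 (o = -1 - 1*10 = -1 - 10 = -11)
M(l) = -11*l (M(l) = l*(-11) = -11*l)
y - (M(-45) + 2110) = 958 - (-11*(-45) + 2110) = 958 - (495 + 2110) = 958 - 1*2605 = 958 - 2605 = -1647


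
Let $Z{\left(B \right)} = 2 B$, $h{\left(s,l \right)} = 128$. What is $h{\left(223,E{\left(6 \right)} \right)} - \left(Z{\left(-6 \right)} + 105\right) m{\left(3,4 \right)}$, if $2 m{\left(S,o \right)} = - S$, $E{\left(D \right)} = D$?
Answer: $\frac{535}{2} \approx 267.5$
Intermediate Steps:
$m{\left(S,o \right)} = - \frac{S}{2}$ ($m{\left(S,o \right)} = \frac{\left(-1\right) S}{2} = - \frac{S}{2}$)
$h{\left(223,E{\left(6 \right)} \right)} - \left(Z{\left(-6 \right)} + 105\right) m{\left(3,4 \right)} = 128 - \left(2 \left(-6\right) + 105\right) \left(\left(- \frac{1}{2}\right) 3\right) = 128 - \left(-12 + 105\right) \left(- \frac{3}{2}\right) = 128 - 93 \left(- \frac{3}{2}\right) = 128 - - \frac{279}{2} = 128 + \frac{279}{2} = \frac{535}{2}$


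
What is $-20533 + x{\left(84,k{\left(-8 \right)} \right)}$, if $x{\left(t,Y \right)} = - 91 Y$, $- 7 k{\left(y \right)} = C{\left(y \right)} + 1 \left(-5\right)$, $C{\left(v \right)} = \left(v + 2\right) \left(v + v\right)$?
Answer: $-19350$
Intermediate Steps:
$C{\left(v \right)} = 2 v \left(2 + v\right)$ ($C{\left(v \right)} = \left(2 + v\right) 2 v = 2 v \left(2 + v\right)$)
$k{\left(y \right)} = \frac{5}{7} - \frac{2 y \left(2 + y\right)}{7}$ ($k{\left(y \right)} = - \frac{2 y \left(2 + y\right) + 1 \left(-5\right)}{7} = - \frac{2 y \left(2 + y\right) - 5}{7} = - \frac{-5 + 2 y \left(2 + y\right)}{7} = \frac{5}{7} - \frac{2 y \left(2 + y\right)}{7}$)
$-20533 + x{\left(84,k{\left(-8 \right)} \right)} = -20533 - 91 \left(\frac{5}{7} - - \frac{16 \left(2 - 8\right)}{7}\right) = -20533 - 91 \left(\frac{5}{7} - \left(- \frac{16}{7}\right) \left(-6\right)\right) = -20533 - 91 \left(\frac{5}{7} - \frac{96}{7}\right) = -20533 - -1183 = -20533 + 1183 = -19350$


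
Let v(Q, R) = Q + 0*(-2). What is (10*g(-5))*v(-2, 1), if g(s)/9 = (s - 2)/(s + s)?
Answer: -126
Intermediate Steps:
v(Q, R) = Q (v(Q, R) = Q + 0 = Q)
g(s) = 9*(-2 + s)/(2*s) (g(s) = 9*((s - 2)/(s + s)) = 9*((-2 + s)/((2*s))) = 9*((-2 + s)*(1/(2*s))) = 9*((-2 + s)/(2*s)) = 9*(-2 + s)/(2*s))
(10*g(-5))*v(-2, 1) = (10*(9/2 - 9/(-5)))*(-2) = (10*(9/2 - 9*(-⅕)))*(-2) = (10*(9/2 + 9/5))*(-2) = (10*(63/10))*(-2) = 63*(-2) = -126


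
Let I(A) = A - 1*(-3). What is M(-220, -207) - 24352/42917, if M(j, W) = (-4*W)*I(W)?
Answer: -7249220656/42917 ≈ -1.6891e+5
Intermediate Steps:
I(A) = 3 + A (I(A) = A + 3 = 3 + A)
M(j, W) = -4*W*(3 + W) (M(j, W) = (-4*W)*(3 + W) = -4*W*(3 + W))
M(-220, -207) - 24352/42917 = -4*(-207)*(3 - 207) - 24352/42917 = -4*(-207)*(-204) - 24352/42917 = -168912 - 1*24352/42917 = -168912 - 24352/42917 = -7249220656/42917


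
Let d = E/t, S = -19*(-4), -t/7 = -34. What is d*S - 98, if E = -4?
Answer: -11814/119 ≈ -99.277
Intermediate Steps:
t = 238 (t = -7*(-34) = 238)
S = 76
d = -2/119 (d = -4/238 = -4*1/238 = -2/119 ≈ -0.016807)
d*S - 98 = -2/119*76 - 98 = -152/119 - 98 = -11814/119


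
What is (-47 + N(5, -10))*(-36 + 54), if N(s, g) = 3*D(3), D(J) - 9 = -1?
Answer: -414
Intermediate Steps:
D(J) = 8 (D(J) = 9 - 1 = 8)
N(s, g) = 24 (N(s, g) = 3*8 = 24)
(-47 + N(5, -10))*(-36 + 54) = (-47 + 24)*(-36 + 54) = -23*18 = -414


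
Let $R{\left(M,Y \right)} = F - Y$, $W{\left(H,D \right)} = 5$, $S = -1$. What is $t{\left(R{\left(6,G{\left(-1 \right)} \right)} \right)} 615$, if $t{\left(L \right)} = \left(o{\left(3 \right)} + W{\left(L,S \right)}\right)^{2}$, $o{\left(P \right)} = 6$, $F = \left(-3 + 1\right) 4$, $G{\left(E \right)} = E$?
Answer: $74415$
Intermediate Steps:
$F = -8$ ($F = \left(-2\right) 4 = -8$)
$R{\left(M,Y \right)} = -8 - Y$
$t{\left(L \right)} = 121$ ($t{\left(L \right)} = \left(6 + 5\right)^{2} = 11^{2} = 121$)
$t{\left(R{\left(6,G{\left(-1 \right)} \right)} \right)} 615 = 121 \cdot 615 = 74415$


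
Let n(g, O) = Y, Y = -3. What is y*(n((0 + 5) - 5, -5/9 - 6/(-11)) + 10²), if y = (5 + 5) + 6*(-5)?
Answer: -1940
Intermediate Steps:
n(g, O) = -3
y = -20 (y = 10 - 30 = -20)
y*(n((0 + 5) - 5, -5/9 - 6/(-11)) + 10²) = -20*(-3 + 10²) = -20*(-3 + 100) = -20*97 = -1940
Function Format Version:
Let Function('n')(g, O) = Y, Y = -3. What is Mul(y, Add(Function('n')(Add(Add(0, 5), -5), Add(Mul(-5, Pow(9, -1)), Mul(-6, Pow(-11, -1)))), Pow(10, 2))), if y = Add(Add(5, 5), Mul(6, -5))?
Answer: -1940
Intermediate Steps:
Function('n')(g, O) = -3
y = -20 (y = Add(10, -30) = -20)
Mul(y, Add(Function('n')(Add(Add(0, 5), -5), Add(Mul(-5, Pow(9, -1)), Mul(-6, Pow(-11, -1)))), Pow(10, 2))) = Mul(-20, Add(-3, Pow(10, 2))) = Mul(-20, Add(-3, 100)) = Mul(-20, 97) = -1940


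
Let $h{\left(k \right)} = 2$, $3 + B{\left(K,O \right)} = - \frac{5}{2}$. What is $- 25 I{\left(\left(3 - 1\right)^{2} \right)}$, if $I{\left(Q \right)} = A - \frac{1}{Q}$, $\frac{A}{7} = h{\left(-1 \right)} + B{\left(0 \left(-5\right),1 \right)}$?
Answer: $\frac{2475}{4} \approx 618.75$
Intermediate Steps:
$B{\left(K,O \right)} = - \frac{11}{2}$ ($B{\left(K,O \right)} = -3 - \frac{5}{2} = - \frac{11}{2}$)
$A = - \frac{49}{2}$ ($A = 7 \left(2 - \frac{11}{2}\right) = 7 \left(- \frac{7}{2}\right) = - \frac{49}{2} \approx -24.5$)
$I{\left(Q \right)} = - \frac{49}{2} - \frac{1}{Q}$
$- 25 I{\left(\left(3 - 1\right)^{2} \right)} = - 25 \left(- \frac{49}{2} - \frac{1}{\left(3 - 1\right)^{2}}\right) = - 25 \left(- \frac{49}{2} - \frac{1}{2^{2}}\right) = - 25 \left(- \frac{49}{2} - \frac{1}{4}\right) = \left(-25\right) \left(- \frac{99}{4}\right) = \frac{2475}{4}$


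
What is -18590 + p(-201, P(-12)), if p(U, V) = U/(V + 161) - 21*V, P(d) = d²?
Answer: -6592471/305 ≈ -21615.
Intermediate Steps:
p(U, V) = -21*V + U/(161 + V) (p(U, V) = U/(161 + V) - 21*V = -21*V + U/(161 + V))
-18590 + p(-201, P(-12)) = -18590 + (-201 - 3381*(-12)² - 21*((-12)²)²)/(161 + (-12)²) = -18590 + (-201 - 3381*144 - 21*144²)/(161 + 144) = -18590 + (-201 - 486864 - 21*20736)/305 = -18590 + (-201 - 486864 - 435456)/305 = -18590 + (1/305)*(-922521) = -18590 - 922521/305 = -6592471/305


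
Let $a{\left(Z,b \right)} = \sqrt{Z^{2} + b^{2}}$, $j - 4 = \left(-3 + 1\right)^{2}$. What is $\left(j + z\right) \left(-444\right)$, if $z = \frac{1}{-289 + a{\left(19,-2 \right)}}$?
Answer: $- \frac{73810449}{20789} + \frac{111 \sqrt{365}}{20789} \approx -3550.4$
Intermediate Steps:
$j = 8$ ($j = 4 + \left(-3 + 1\right)^{2} = 4 + \left(-2\right)^{2} = 4 + 4 = 8$)
$z = \frac{1}{-289 + \sqrt{365}}$ ($z = \frac{1}{-289 + \sqrt{19^{2} + \left(-2\right)^{2}}} = \frac{1}{-289 + \sqrt{361 + 4}} = \frac{1}{-289 + \sqrt{365}} \approx -0.0037051$)
$\left(j + z\right) \left(-444\right) = \left(8 - \left(\frac{289}{83156} + \frac{\sqrt{365}}{83156}\right)\right) \left(-444\right) = \left(\frac{664959}{83156} - \frac{\sqrt{365}}{83156}\right) \left(-444\right) = - \frac{73810449}{20789} + \frac{111 \sqrt{365}}{20789}$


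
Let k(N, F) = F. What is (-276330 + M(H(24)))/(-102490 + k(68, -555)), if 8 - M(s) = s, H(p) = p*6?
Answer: 276466/103045 ≈ 2.6830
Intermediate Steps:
H(p) = 6*p
M(s) = 8 - s
(-276330 + M(H(24)))/(-102490 + k(68, -555)) = (-276330 + (8 - 6*24))/(-102490 - 555) = (-276330 + (8 - 1*144))/(-103045) = (-276330 + (8 - 144))*(-1/103045) = (-276330 - 136)*(-1/103045) = -276466*(-1/103045) = 276466/103045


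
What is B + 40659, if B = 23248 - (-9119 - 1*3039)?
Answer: 76065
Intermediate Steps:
B = 35406 (B = 23248 - (-9119 - 3039) = 23248 - 1*(-12158) = 23248 + 12158 = 35406)
B + 40659 = 35406 + 40659 = 76065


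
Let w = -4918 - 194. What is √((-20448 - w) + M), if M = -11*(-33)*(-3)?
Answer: 15*I*√73 ≈ 128.16*I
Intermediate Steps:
w = -5112
M = -1089 (M = 363*(-3) = -1089)
√((-20448 - w) + M) = √((-20448 - 1*(-5112)) - 1089) = √((-20448 + 5112) - 1089) = √(-15336 - 1089) = √(-16425) = 15*I*√73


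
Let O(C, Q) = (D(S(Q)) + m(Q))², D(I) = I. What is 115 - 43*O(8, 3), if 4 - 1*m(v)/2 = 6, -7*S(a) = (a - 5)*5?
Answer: -8297/49 ≈ -169.33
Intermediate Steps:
S(a) = 25/7 - 5*a/7 (S(a) = -(a - 5)*5/7 = -(-5 + a)*5/7 = -(-25 + 5*a)/7 = 25/7 - 5*a/7)
m(v) = -4 (m(v) = 8 - 2*6 = 8 - 12 = -4)
O(C, Q) = (-3/7 - 5*Q/7)² (O(C, Q) = ((25/7 - 5*Q/7) - 4)² = (-3/7 - 5*Q/7)²)
115 - 43*O(8, 3) = 115 - 43*(3 + 5*3)²/49 = 115 - 43*(3 + 15)²/49 = 115 - 43*18²/49 = 115 - 43*324/49 = 115 - 13932/49 = -8297/49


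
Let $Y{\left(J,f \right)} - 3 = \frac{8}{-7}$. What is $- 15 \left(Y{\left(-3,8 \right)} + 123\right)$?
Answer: $- \frac{13110}{7} \approx -1872.9$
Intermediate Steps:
$Y{\left(J,f \right)} = \frac{13}{7}$ ($Y{\left(J,f \right)} = 3 + \frac{8}{-7} = 3 + 8 \left(- \frac{1}{7}\right) = 3 - \frac{8}{7} = \frac{13}{7}$)
$- 15 \left(Y{\left(-3,8 \right)} + 123\right) = - 15 \left(\frac{13}{7} + 123\right) = \left(-15\right) \frac{874}{7} = - \frac{13110}{7}$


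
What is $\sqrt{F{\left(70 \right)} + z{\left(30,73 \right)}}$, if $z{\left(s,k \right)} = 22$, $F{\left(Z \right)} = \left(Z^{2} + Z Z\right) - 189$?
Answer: $13 \sqrt{57} \approx 98.148$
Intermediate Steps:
$F{\left(Z \right)} = -189 + 2 Z^{2}$ ($F{\left(Z \right)} = \left(Z^{2} + Z^{2}\right) - 189 = 2 Z^{2} - 189 = -189 + 2 Z^{2}$)
$\sqrt{F{\left(70 \right)} + z{\left(30,73 \right)}} = \sqrt{\left(-189 + 2 \cdot 70^{2}\right) + 22} = \sqrt{\left(-189 + 2 \cdot 4900\right) + 22} = \sqrt{\left(-189 + 9800\right) + 22} = \sqrt{9611 + 22} = \sqrt{9633} = 13 \sqrt{57}$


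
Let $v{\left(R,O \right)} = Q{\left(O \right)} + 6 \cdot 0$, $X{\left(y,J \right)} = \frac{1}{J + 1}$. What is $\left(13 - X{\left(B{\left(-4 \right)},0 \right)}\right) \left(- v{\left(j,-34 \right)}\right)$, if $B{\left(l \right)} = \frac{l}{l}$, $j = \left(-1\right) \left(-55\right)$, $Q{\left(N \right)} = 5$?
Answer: $-60$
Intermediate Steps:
$j = 55$
$B{\left(l \right)} = 1$
$X{\left(y,J \right)} = \frac{1}{1 + J}$
$v{\left(R,O \right)} = 5$ ($v{\left(R,O \right)} = 5 + 6 \cdot 0 = 5 + 0 = 5$)
$\left(13 - X{\left(B{\left(-4 \right)},0 \right)}\right) \left(- v{\left(j,-34 \right)}\right) = \left(13 - \frac{1}{1 + 0}\right) \left(\left(-1\right) 5\right) = \left(13 - 1^{-1}\right) \left(-5\right) = \left(13 - 1\right) \left(-5\right) = 12 \left(-5\right) = -60$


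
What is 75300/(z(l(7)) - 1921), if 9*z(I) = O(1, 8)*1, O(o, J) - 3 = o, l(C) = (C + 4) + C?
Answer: -135540/3457 ≈ -39.207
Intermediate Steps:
l(C) = 4 + 2*C (l(C) = (4 + C) + C = 4 + 2*C)
O(o, J) = 3 + o
z(I) = 4/9 (z(I) = ((3 + 1)*1)/9 = (4*1)/9 = (1/9)*4 = 4/9)
75300/(z(l(7)) - 1921) = 75300/(4/9 - 1921) = 75300/(-17285/9) = 75300*(-9/17285) = -135540/3457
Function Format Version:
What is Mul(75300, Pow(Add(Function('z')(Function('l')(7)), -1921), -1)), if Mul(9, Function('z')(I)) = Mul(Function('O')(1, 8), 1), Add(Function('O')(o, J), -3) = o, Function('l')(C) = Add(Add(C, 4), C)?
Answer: Rational(-135540, 3457) ≈ -39.207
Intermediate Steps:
Function('l')(C) = Add(4, Mul(2, C)) (Function('l')(C) = Add(Add(4, C), C) = Add(4, Mul(2, C)))
Function('O')(o, J) = Add(3, o)
Function('z')(I) = Rational(4, 9) (Function('z')(I) = Mul(Rational(1, 9), Mul(Add(3, 1), 1)) = Mul(Rational(1, 9), Mul(4, 1)) = Mul(Rational(1, 9), 4) = Rational(4, 9))
Mul(75300, Pow(Add(Function('z')(Function('l')(7)), -1921), -1)) = Mul(75300, Pow(Add(Rational(4, 9), -1921), -1)) = Mul(75300, Pow(Rational(-17285, 9), -1)) = Mul(75300, Rational(-9, 17285)) = Rational(-135540, 3457)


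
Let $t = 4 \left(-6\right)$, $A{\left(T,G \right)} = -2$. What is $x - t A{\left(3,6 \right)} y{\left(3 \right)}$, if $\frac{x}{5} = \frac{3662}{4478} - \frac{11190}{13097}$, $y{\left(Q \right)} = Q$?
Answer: $- \frac{4228051367}{29324183} \approx -144.18$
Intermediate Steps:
$t = -24$
$x = - \frac{5369015}{29324183}$ ($x = 5 \left(\frac{3662}{4478} - \frac{11190}{13097}\right) = 5 \left(3662 \cdot \frac{1}{4478} - \frac{11190}{13097}\right) = 5 \left(\frac{1831}{2239} - \frac{11190}{13097}\right) = 5 \left(- \frac{1073803}{29324183}\right) = - \frac{5369015}{29324183} \approx -0.18309$)
$x - t A{\left(3,6 \right)} y{\left(3 \right)} = - \frac{5369015}{29324183} - \left(-24\right) \left(-2\right) 3 = - \frac{5369015}{29324183} - 48 \cdot 3 = - \frac{5369015}{29324183} - 144 = - \frac{4228051367}{29324183}$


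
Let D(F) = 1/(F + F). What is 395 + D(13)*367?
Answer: 10637/26 ≈ 409.12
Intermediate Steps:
D(F) = 1/(2*F)
395 + D(13)*367 = 395 + ((½)/13)*367 = 395 + ((½)*(1/13))*367 = 395 + (1/26)*367 = 395 + 367/26 = 10637/26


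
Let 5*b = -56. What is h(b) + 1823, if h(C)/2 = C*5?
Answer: 1711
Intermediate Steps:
b = -56/5 (b = (⅕)*(-56) = -56/5 ≈ -11.200)
h(C) = 10*C (h(C) = 2*(C*5) = 2*(5*C) = 10*C)
h(b) + 1823 = 10*(-56/5) + 1823 = -112 + 1823 = 1711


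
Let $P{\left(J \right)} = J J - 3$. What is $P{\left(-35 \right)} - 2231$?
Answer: $-1009$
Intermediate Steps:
$P{\left(J \right)} = -3 + J^{2}$ ($P{\left(J \right)} = J^{2} - 3 = -3 + J^{2}$)
$P{\left(-35 \right)} - 2231 = \left(-3 + \left(-35\right)^{2}\right) - 2231 = \left(-3 + 1225\right) - 2231 = 1222 - 2231 = -1009$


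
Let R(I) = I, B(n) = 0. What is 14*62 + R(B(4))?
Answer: 868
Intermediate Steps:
14*62 + R(B(4)) = 14*62 + 0 = 868 + 0 = 868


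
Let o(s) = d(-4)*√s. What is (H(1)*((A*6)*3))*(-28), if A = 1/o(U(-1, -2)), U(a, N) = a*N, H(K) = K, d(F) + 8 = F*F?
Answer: -63*√2/2 ≈ -44.548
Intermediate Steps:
d(F) = -8 + F² (d(F) = -8 + F*F = -8 + F²)
U(a, N) = N*a
o(s) = 8*√s (o(s) = (-8 + (-4)²)*√s = (-8 + 16)*√s = 8*√s)
A = √2/16 (A = 1/(8*√(-2*(-1))) = 1/(8*√2) = √2/16 ≈ 0.088388)
(H(1)*((A*6)*3))*(-28) = (1*(((√2/16)*6)*3))*(-28) = (1*((3*√2/8)*3))*(-28) = (1*(9*√2/8))*(-28) = (9*√2/8)*(-28) = -63*√2/2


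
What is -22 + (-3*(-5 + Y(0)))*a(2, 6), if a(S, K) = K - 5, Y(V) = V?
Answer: -7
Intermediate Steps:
a(S, K) = -5 + K
-22 + (-3*(-5 + Y(0)))*a(2, 6) = -22 + (-3*(-5 + 0))*(-5 + 6) = -22 - 3*(-5)*1 = -22 + 15*1 = -22 + 15 = -7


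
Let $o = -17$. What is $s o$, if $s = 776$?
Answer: $-13192$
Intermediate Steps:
$s o = 776 \left(-17\right) = -13192$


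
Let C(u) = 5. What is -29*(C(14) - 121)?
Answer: 3364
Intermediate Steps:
-29*(C(14) - 121) = -29*(5 - 121) = -29*(-116) = 3364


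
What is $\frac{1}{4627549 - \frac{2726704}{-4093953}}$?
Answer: $\frac{4093953}{18944970837901} \approx 2.161 \cdot 10^{-7}$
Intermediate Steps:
$\frac{1}{4627549 - \frac{2726704}{-4093953}} = \frac{1}{4627549 - - \frac{2726704}{4093953}} = \frac{1}{4627549 + \frac{2726704}{4093953}} = \frac{1}{\frac{18944970837901}{4093953}} = \frac{4093953}{18944970837901}$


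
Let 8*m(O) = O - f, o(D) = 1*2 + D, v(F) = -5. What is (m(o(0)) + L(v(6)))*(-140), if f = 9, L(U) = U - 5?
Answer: 3045/2 ≈ 1522.5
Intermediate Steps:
L(U) = -5 + U
o(D) = 2 + D
m(O) = -9/8 + O/8 (m(O) = (O - 1*9)/8 = (O - 9)/8 = (-9 + O)/8 = -9/8 + O/8)
(m(o(0)) + L(v(6)))*(-140) = ((-9/8 + (2 + 0)/8) + (-5 - 5))*(-140) = ((-9/8 + (⅛)*2) - 10)*(-140) = ((-9/8 + ¼) - 10)*(-140) = (-7/8 - 10)*(-140) = -87/8*(-140) = 3045/2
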